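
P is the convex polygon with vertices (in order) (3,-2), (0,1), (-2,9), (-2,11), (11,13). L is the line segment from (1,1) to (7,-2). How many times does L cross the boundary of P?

1

The segment meets the boundary at (3.842,-0.421).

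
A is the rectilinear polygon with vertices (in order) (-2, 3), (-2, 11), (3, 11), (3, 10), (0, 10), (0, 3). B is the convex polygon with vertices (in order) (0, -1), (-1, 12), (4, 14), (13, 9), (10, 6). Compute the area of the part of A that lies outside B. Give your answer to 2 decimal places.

|A| = 19, |A∩B| = 7.9231.
|A ∖ B| = |A| − |A∩B| = 19 − 7.9231 = 11.08.

11.08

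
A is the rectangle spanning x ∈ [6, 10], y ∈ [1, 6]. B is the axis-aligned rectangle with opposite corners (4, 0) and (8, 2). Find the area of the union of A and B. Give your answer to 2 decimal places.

By inclusion–exclusion:
Individual areas: |A| = 20, |B| = 8.
|A∩B|: x∈[6,8], y∈[1,2] → 2·1 = 2.
|A ∪ B| = 28 − 2 = 26.00.

26.00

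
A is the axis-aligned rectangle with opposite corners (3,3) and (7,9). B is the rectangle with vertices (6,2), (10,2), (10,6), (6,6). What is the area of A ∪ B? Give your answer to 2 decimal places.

By inclusion–exclusion:
Individual areas: |A| = 24, |B| = 16.
|A∩B|: x∈[6,7], y∈[3,6] → 1·3 = 3.
|A ∪ B| = 40 − 3 = 37.00.

37.00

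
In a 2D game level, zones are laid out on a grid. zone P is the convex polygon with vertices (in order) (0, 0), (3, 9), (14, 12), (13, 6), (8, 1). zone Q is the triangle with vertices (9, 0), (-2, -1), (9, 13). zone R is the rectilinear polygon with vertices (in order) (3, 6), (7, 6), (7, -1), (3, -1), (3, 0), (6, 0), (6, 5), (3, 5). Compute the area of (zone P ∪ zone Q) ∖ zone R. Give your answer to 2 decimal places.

|zone P ∪ zone Q| = 113.5302.
|(zone P ∪ zone Q) ∩ zone R| = 10.4545.
|(zone P ∪ zone Q) ∖ zone R| = 113.5302 − 10.4545 = 103.08.

103.08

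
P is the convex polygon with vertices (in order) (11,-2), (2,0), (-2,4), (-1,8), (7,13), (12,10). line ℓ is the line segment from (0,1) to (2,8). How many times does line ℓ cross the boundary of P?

The segment meets the boundary at (0.222,1.778).

1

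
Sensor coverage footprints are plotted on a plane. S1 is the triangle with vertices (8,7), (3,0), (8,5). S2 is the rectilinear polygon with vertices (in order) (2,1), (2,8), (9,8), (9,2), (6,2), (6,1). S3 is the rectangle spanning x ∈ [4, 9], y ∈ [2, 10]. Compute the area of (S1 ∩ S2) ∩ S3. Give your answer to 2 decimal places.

The region (S1 ∩ S2) ∩ S3 is the polygon with vertices (8,5), (5,2), (4.429,2), (8,7).
By the shoelace formula its area is 4.43.

4.43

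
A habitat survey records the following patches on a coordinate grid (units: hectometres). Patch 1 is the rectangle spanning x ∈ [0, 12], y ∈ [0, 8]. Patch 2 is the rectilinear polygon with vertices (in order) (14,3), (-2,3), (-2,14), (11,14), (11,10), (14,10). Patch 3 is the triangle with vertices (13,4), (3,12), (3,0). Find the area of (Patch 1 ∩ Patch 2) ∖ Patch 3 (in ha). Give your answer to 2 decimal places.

|Patch 1 ∩ Patch 2| = 60.
|(Patch 1 ∩ Patch 2) ∩ Patch 3| = 38.15.
|(Patch 1 ∩ Patch 2) ∖ Patch 3| = 60 − 38.15 = 21.85.

21.85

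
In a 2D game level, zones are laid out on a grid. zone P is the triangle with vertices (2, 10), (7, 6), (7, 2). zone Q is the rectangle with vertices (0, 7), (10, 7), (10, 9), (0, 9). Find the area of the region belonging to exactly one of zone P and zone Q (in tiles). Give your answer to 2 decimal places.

|zone P| = 10, |zone Q| = 20, |zone P∩zone Q| = 2.5.
|zone P △ zone Q| = |zone P| + |zone Q| − 2·|zone P∩zone Q| = 10 + 20 − 5 = 25.00.

25.00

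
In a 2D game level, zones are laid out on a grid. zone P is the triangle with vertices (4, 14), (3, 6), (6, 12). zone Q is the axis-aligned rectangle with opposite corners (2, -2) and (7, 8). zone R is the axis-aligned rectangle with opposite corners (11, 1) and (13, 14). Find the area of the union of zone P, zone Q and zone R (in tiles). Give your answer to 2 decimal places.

By inclusion–exclusion:
Individual areas: |zone P| = 9, |zone Q| = 50, |zone R| = 26.
|zone P∩zone Q| = 0.75.
|zone P∩zone R| = 0.
|zone Q∩zone R| = 0 (no overlap).
|zone P∩zone Q∩zone R| = 0.
|zone P ∪ zone Q ∪ zone R| = 85 − 0.75 + 0 = 84.25.

84.25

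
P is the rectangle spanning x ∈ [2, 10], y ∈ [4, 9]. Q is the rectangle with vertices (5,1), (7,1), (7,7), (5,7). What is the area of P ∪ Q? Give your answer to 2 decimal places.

46.00

By inclusion–exclusion:
Individual areas: |P| = 40, |Q| = 12.
|P∩Q|: x∈[5,7], y∈[4,7] → 2·3 = 6.
|P ∪ Q| = 52 − 6 = 46.00.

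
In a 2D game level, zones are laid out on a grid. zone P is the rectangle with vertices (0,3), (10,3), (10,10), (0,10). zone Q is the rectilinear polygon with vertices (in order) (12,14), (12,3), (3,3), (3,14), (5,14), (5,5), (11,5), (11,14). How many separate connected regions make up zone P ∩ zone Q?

zone P ∩ zone Q is a single connected region.

1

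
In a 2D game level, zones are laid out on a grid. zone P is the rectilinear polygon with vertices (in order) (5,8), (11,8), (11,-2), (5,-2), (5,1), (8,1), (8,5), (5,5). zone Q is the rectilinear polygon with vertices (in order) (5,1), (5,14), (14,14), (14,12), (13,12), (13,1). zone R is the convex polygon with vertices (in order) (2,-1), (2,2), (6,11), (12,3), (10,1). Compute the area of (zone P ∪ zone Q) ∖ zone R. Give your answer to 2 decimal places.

|zone P ∪ zone Q| = 124.
|(zone P ∪ zone Q) ∩ zone R| = 46.
|(zone P ∪ zone Q) ∖ zone R| = 124 − 46 = 78.00.

78.00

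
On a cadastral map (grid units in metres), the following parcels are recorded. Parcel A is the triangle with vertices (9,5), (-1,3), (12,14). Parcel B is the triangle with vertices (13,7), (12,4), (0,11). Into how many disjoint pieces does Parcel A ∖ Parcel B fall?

Parcel A ∖ Parcel B splits into 2 disjoint pieces (area 20.9759, area 12.6376).

2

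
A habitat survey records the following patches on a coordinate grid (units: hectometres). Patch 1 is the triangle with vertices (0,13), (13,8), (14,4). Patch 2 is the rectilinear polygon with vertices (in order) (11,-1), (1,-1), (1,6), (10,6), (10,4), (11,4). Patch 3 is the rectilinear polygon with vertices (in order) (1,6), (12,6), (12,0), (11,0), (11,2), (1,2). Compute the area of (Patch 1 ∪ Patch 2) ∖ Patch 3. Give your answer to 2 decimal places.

53.10

|Patch 1 ∪ Patch 2| = 91.5.
|(Patch 1 ∪ Patch 2) ∩ Patch 3| = 38.3968.
|(Patch 1 ∪ Patch 2) ∖ Patch 3| = 91.5 − 38.3968 = 53.10.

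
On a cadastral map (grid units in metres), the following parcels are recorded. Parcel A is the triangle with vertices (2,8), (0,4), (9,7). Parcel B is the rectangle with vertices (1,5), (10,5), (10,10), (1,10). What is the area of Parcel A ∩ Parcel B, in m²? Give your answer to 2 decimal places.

The intersection is the polygon with vertices (2,8), (9,7), (3,5), (1,5), (1,6).
By the shoelace formula its area is 13.50.

13.50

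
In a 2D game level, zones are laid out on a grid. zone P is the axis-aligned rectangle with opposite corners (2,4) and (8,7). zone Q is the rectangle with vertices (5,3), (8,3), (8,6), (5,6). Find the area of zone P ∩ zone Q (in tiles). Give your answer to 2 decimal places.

|zone P∩zone Q|: x∈[5,8], y∈[4,6] → 3·2 = 6.

6.00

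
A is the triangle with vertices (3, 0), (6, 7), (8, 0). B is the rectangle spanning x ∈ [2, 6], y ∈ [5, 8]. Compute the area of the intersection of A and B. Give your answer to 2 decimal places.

0.86

The intersection is the polygon with vertices (6,7), (6,5), (5.143,5).
By the shoelace formula its area is 0.86.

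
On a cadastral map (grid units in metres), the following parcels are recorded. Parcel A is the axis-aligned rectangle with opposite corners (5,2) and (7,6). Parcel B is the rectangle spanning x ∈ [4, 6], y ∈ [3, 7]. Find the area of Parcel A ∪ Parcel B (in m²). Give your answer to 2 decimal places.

13.00

By inclusion–exclusion:
Individual areas: |Parcel A| = 8, |Parcel B| = 8.
|Parcel A∩Parcel B|: x∈[5,6], y∈[3,6] → 1·3 = 3.
|Parcel A ∪ Parcel B| = 16 − 3 = 13.00.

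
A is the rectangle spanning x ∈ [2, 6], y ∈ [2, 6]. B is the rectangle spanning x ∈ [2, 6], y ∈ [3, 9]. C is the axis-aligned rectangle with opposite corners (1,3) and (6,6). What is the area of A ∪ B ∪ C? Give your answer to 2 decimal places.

31.00

By inclusion–exclusion:
Individual areas: |A| = 16, |B| = 24, |C| = 15.
|A∩B|: x∈[2,6], y∈[3,6] → 4·3 = 12.
|A∩C|: x∈[2,6], y∈[3,6] → 4·3 = 12.
|B∩C|: x∈[2,6], y∈[3,6] → 4·3 = 12.
|A∩B∩C| = 12.
|A ∪ B ∪ C| = 55 − 36 + 12 = 31.00.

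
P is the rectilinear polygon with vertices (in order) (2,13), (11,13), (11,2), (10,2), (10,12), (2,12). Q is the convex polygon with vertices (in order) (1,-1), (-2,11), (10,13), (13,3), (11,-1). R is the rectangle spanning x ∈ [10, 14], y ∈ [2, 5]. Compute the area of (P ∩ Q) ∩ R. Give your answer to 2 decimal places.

The region (P ∩ Q) ∩ R is the polygon with vertices (10,2), (10,5), (11,5), (11,2).
By the shoelace formula its area is 3.00.

3.00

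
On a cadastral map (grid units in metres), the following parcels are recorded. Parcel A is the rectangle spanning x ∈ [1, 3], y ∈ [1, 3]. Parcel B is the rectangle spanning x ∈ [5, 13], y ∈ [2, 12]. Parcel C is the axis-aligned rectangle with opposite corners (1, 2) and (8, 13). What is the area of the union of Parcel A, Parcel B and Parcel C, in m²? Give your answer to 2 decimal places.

129.00

By inclusion–exclusion:
Individual areas: |Parcel A| = 4, |Parcel B| = 80, |Parcel C| = 77.
|Parcel A∩Parcel B| = 0 (no overlap).
|Parcel A∩Parcel C|: x∈[1,3], y∈[2,3] → 2·1 = 2.
|Parcel B∩Parcel C|: x∈[5,8], y∈[2,12] → 3·10 = 30.
|Parcel A∩Parcel B∩Parcel C| = 0.
|Parcel A ∪ Parcel B ∪ Parcel C| = 161 − 32 + 0 = 129.00.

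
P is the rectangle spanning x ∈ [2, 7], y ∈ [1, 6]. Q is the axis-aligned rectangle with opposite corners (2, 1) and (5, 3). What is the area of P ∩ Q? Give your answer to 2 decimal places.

6.00

|P∩Q|: x∈[2,5], y∈[1,3] → 3·2 = 6.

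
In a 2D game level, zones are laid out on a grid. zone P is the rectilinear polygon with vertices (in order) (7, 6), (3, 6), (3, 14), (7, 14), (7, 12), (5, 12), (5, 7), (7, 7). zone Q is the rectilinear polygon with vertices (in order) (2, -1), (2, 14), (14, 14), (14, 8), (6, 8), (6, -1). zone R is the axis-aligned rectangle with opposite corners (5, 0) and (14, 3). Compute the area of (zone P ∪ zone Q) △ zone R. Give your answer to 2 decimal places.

130.00

|zone P ∪ zone Q| = 109.
|(zone P ∪ zone Q) ∩ zone R| = 3.
|(zone P ∪ zone Q) △ zone R| = 109 + 27 − 6 = 130.00.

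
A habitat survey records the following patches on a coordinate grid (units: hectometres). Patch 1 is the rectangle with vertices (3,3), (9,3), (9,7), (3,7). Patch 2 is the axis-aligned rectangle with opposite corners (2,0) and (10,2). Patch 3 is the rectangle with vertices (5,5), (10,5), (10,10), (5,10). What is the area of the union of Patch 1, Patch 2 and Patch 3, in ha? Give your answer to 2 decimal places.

By inclusion–exclusion:
Individual areas: |Patch 1| = 24, |Patch 2| = 16, |Patch 3| = 25.
|Patch 1∩Patch 2| = 0 (no overlap).
|Patch 1∩Patch 3|: x∈[5,9], y∈[5,7] → 4·2 = 8.
|Patch 2∩Patch 3| = 0 (no overlap).
|Patch 1∩Patch 2∩Patch 3| = 0.
|Patch 1 ∪ Patch 2 ∪ Patch 3| = 65 − 8 + 0 = 57.00.

57.00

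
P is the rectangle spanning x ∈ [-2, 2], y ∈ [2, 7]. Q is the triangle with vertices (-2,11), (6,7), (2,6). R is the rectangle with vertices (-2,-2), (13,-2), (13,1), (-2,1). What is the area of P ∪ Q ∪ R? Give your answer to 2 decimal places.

By inclusion–exclusion:
Individual areas: |P| = 20, |Q| = 12, |R| = 45.
|P∩Q| = 0.4.
|P∩R| = 0 (no overlap).
|Q∩R| = 0.
|P∩Q∩R| = 0.
|P ∪ Q ∪ R| = 77 − 0.4 + 0 = 76.60.

76.60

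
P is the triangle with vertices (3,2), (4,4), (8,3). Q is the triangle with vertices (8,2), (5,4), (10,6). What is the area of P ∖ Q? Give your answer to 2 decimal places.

3.88

|P| = 4.5, |P∩Q| = 0.6231.
|P ∖ Q| = |P| − |P∩Q| = 4.5 − 0.6231 = 3.88.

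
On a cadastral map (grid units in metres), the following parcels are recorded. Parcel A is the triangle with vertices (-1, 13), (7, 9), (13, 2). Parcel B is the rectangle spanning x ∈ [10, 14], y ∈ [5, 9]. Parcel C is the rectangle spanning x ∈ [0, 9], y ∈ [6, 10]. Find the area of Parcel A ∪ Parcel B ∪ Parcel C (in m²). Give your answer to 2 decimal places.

58.68

By inclusion–exclusion:
Individual areas: |Parcel A| = 16, |Parcel B| = 16, |Parcel C| = 36.
|Parcel A∩Parcel B| = 0.1071.
|Parcel A∩Parcel C| = 9.2121.
|Parcel B∩Parcel C| = 0 (no overlap).
|Parcel A∩Parcel B∩Parcel C| = 0.
|Parcel A ∪ Parcel B ∪ Parcel C| = 68 − 9.3193 + 0 = 58.68.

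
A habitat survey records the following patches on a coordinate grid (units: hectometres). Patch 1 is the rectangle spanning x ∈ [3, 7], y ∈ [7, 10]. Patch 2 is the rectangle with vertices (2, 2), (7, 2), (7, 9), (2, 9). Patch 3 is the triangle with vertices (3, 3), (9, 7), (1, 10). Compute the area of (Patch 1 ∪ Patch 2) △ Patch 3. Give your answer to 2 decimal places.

22.17

|Patch 1 ∪ Patch 2| = 39.
|(Patch 1 ∪ Patch 2) ∩ Patch 3| = 20.9167.
|(Patch 1 ∪ Patch 2) △ Patch 3| = 39 + 25 − 41.8333 = 22.17.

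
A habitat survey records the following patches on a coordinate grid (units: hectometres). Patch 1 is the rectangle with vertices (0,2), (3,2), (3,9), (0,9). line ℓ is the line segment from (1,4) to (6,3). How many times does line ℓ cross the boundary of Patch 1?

1

The segment meets the boundary at (3,3.6).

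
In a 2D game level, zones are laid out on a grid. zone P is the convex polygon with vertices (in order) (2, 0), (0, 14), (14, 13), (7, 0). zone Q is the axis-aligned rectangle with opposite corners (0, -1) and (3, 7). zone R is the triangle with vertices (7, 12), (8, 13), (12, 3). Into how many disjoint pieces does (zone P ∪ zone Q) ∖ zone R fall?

(zone P ∪ zone Q) ∖ zone R is a single connected region.

1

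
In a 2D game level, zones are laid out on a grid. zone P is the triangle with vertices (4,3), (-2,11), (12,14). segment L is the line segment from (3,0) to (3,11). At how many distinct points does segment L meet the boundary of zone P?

The segment meets the boundary at (3,4.333).

1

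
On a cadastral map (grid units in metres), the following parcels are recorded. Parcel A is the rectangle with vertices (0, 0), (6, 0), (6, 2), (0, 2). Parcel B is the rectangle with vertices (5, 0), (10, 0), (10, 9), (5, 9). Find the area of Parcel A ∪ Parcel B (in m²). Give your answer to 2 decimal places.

By inclusion–exclusion:
Individual areas: |Parcel A| = 12, |Parcel B| = 45.
|Parcel A∩Parcel B|: x∈[5,6], y∈[0,2] → 1·2 = 2.
|Parcel A ∪ Parcel B| = 57 − 2 = 55.00.

55.00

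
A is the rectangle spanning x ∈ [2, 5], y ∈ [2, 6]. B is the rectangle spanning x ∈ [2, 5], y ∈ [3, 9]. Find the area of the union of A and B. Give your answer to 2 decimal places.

21.00

By inclusion–exclusion:
Individual areas: |A| = 12, |B| = 18.
|A∩B|: x∈[2,5], y∈[3,6] → 3·3 = 9.
|A ∪ B| = 30 − 9 = 21.00.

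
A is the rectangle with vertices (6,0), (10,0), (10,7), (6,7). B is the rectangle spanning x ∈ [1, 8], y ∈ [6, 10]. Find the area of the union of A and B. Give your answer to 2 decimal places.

54.00

By inclusion–exclusion:
Individual areas: |A| = 28, |B| = 28.
|A∩B|: x∈[6,8], y∈[6,7] → 2·1 = 2.
|A ∪ B| = 56 − 2 = 54.00.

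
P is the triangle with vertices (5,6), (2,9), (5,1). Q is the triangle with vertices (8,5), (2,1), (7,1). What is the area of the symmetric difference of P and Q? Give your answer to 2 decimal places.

|P| = 7.5, |Q| = 10, |P∩Q| = 0.6.
|P △ Q| = |P| + |Q| − 2·|P∩Q| = 7.5 + 10 − 1.2 = 16.30.

16.30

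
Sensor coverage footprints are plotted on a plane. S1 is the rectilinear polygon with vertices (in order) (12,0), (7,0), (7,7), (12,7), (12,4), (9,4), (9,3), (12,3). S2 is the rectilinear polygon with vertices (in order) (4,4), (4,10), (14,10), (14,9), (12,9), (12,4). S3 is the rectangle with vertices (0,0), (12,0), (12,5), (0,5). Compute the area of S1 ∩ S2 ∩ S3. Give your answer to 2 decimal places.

5.00

The intersection is the polygon with vertices (12,4), (9,4), (7,4), (7,5), (12,5).
By the shoelace formula its area is 5.00.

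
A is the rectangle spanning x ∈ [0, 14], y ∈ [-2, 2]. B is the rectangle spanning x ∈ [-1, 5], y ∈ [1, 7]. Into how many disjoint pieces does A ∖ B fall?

1

A ∖ B is a single connected region.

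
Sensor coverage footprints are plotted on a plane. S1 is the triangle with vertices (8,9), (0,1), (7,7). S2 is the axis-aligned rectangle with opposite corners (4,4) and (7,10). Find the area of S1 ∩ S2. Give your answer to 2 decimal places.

2.36

The intersection is the polygon with vertices (7,8), (7,7), (4,4.429), (4,5).
By the shoelace formula its area is 2.36.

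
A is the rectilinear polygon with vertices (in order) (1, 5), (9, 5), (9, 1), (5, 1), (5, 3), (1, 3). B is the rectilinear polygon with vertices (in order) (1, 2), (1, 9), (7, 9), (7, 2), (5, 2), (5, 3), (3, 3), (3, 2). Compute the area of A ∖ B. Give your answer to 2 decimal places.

|A| = 24, |A∩B| = 14.
|A ∖ B| = |A| − |A∩B| = 24 − 14 = 10.00.

10.00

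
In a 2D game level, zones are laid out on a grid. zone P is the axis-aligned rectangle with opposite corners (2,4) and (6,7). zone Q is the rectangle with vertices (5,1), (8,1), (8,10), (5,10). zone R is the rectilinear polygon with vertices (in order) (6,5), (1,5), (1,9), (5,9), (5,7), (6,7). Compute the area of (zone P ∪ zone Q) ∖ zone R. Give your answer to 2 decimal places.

28.00

|zone P ∪ zone Q| = 36.
|(zone P ∪ zone Q) ∩ zone R| = 8.
|(zone P ∪ zone Q) ∖ zone R| = 36 − 8 = 28.00.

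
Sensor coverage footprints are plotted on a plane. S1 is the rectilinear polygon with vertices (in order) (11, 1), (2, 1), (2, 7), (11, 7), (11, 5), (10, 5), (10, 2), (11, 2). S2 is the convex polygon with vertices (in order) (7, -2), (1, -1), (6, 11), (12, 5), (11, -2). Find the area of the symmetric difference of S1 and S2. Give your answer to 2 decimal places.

|S1| = 51, |S2| = 88.5, |S1∩S2| = 43.9667.
|S1 △ S2| = |S1| + |S2| − 2·|S1∩S2| = 51 + 88.5 − 87.9333 = 51.57.

51.57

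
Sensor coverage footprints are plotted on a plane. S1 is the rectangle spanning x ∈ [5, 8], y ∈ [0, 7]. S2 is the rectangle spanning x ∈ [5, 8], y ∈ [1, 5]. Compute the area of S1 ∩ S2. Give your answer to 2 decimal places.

|S1∩S2|: x∈[5,8], y∈[1,5] → 3·4 = 12.

12.00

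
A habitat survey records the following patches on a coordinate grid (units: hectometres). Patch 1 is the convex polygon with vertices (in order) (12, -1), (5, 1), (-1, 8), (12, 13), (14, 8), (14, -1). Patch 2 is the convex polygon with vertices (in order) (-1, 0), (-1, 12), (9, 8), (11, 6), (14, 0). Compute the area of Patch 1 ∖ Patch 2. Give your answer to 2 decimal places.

48.45

|Patch 1| = 132.5, |Patch 1∩Patch 2| = 84.0539.
|Patch 1 ∖ Patch 2| = |Patch 1| − |Patch 1∩Patch 2| = 132.5 − 84.0539 = 48.45.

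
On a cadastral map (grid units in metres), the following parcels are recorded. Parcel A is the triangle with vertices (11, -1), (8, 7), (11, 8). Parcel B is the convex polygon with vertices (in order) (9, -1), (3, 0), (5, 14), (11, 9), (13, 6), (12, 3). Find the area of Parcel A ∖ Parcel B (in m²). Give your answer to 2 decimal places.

0.89

|Parcel A| = 13.5, |Parcel A∩Parcel B| = 12.6111.
|Parcel A ∖ Parcel B| = |Parcel A| − |Parcel A∩Parcel B| = 13.5 − 12.6111 = 0.89.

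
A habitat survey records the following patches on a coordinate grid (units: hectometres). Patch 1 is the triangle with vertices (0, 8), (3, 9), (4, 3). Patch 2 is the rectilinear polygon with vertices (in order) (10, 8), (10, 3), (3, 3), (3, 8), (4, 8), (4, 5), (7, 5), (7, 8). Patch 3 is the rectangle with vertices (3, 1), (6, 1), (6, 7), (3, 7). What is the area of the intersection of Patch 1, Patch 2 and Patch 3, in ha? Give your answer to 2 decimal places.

The intersection is the polygon with vertices (3,4.25), (3,7), (3.333,7), (4,3).
By the shoelace formula its area is 2.04.

2.04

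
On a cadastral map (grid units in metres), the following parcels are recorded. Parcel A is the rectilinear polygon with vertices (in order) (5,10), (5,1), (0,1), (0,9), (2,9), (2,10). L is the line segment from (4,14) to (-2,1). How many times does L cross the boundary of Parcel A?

The segment meets the boundary at (0,5.333), (1.692,9), (2,9.667), (2.154,10).

4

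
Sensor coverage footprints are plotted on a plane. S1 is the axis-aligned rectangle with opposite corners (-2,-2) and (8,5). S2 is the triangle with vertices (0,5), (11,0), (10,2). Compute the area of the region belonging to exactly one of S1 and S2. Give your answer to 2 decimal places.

|S1| = 70, |S2| = 8.5, |S1∩S2| = 4.9455.
|S1 △ S2| = |S1| + |S2| − 2·|S1∩S2| = 70 + 8.5 − 9.8909 = 68.61.

68.61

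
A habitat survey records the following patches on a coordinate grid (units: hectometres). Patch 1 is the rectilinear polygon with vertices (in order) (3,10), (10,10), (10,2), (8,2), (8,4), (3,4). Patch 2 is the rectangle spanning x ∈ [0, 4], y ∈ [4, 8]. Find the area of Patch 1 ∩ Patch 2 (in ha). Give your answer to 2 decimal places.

4.00

The intersection is the polygon with vertices (3,4), (3,8), (4,8), (4,4).
By the shoelace formula its area is 4.00.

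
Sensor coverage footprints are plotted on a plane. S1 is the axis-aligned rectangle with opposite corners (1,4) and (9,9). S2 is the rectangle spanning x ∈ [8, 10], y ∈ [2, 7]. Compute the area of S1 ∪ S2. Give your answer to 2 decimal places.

47.00

By inclusion–exclusion:
Individual areas: |S1| = 40, |S2| = 10.
|S1∩S2|: x∈[8,9], y∈[4,7] → 1·3 = 3.
|S1 ∪ S2| = 50 − 3 = 47.00.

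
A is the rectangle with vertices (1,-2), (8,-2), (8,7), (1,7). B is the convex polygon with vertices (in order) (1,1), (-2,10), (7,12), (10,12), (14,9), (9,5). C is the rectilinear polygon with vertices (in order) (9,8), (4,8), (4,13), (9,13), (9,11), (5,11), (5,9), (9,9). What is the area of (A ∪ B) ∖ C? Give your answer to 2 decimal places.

123.75

|A ∪ B| = 134.75.
|(A ∪ B) ∩ C| = 11.
|(A ∪ B) ∖ C| = 134.75 − 11 = 123.75.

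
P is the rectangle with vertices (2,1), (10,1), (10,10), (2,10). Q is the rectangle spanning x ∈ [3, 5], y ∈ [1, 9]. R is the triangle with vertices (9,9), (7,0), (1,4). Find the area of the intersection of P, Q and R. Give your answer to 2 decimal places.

7.75

The intersection is the polygon with vertices (3,5.25), (5,6.5), (5,1.333), (3,2.667).
By the shoelace formula its area is 7.75.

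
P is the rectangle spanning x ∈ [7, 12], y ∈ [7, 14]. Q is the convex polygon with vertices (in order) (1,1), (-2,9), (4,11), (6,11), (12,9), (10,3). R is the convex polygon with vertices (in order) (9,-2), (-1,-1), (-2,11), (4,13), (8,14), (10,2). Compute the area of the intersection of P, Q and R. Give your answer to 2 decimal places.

6.40

The intersection is the polygon with vertices (7,10.667), (8.647,10.118), (9.167,7), (7,7).
By the shoelace formula its area is 6.40.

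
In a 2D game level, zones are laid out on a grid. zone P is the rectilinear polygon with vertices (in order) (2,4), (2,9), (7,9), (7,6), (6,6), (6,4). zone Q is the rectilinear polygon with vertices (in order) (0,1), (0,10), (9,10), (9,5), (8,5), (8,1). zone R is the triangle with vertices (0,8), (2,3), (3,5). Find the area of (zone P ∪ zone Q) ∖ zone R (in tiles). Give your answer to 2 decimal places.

|zone P ∪ zone Q| = 77.
|(zone P ∪ zone Q) ∩ zone R| = 4.5.
|(zone P ∪ zone Q) ∖ zone R| = 77 − 4.5 = 72.50.

72.50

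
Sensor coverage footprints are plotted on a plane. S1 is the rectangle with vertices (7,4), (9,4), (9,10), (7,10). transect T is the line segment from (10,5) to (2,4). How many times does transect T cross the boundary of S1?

2

The segment meets the boundary at (7,4.625), (9,4.875).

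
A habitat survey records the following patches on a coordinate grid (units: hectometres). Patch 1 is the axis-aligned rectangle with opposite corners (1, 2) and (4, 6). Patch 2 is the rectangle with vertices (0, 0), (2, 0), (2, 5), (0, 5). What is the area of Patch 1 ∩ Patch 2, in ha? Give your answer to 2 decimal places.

3.00

|Patch 1∩Patch 2|: x∈[1,2], y∈[2,5] → 1·3 = 3.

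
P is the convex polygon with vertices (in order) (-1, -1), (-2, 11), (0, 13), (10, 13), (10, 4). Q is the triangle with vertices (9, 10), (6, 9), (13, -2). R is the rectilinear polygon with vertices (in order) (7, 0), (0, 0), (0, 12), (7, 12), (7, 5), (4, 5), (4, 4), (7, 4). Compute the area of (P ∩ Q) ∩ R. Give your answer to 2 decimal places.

0.95

The region (P ∩ Q) ∩ R is the polygon with vertices (6,9), (7,9.333), (7,7.429).
By the shoelace formula its area is 0.95.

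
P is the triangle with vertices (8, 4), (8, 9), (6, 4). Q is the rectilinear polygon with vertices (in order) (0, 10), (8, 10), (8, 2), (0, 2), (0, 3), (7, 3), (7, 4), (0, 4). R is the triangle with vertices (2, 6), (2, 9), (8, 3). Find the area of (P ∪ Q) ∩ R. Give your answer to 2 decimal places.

|P ∪ Q| = 57.
|(P ∪ Q) ∩ R| = 8.75.

8.75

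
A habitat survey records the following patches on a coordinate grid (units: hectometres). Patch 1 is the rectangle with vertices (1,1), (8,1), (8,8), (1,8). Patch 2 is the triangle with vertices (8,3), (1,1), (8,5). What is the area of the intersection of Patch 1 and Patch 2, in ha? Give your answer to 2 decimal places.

The intersection is the polygon with vertices (8,3), (1,1), (8,5).
By the shoelace formula its area is 7.00.

7.00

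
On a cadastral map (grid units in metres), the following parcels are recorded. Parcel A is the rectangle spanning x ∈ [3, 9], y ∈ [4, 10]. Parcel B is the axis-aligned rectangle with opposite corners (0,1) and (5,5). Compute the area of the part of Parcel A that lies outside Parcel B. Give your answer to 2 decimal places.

34.00

|Parcel A∩Parcel B|: x∈[3,5], y∈[4,5] → 2·1 = 2.
|Parcel A| = 36.
|Parcel A ∖ Parcel B| = |Parcel A| − |Parcel A∩Parcel B| = 36 − 2 = 34.00.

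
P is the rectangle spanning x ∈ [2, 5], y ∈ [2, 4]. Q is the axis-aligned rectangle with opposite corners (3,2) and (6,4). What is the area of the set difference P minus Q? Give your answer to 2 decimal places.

2.00

|P∩Q|: x∈[3,5], y∈[2,4] → 2·2 = 4.
|P| = 6.
|P ∖ Q| = |P| − |P∩Q| = 6 − 4 = 2.00.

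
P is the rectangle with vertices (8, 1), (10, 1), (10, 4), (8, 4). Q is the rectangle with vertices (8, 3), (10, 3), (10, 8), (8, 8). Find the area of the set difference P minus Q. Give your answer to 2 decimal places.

|P∩Q|: x∈[8,10], y∈[3,4] → 2·1 = 2.
|P| = 6.
|P ∖ Q| = |P| − |P∩Q| = 6 − 2 = 4.00.

4.00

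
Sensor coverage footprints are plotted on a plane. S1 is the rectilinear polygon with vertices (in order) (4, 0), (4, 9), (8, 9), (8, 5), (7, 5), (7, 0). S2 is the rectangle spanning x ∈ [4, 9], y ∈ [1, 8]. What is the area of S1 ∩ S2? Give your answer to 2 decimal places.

24.00

The intersection is the polygon with vertices (4,8), (8,8), (8,5), (7,5), (7,1), (4,1).
By the shoelace formula its area is 24.00.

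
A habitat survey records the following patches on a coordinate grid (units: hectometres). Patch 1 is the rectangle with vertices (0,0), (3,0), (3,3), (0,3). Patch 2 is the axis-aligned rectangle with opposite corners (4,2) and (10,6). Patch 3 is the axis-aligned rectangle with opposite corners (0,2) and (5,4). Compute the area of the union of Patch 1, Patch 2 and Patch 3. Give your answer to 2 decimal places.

By inclusion–exclusion:
Individual areas: |Patch 1| = 9, |Patch 2| = 24, |Patch 3| = 10.
|Patch 1∩Patch 2| = 0 (no overlap).
|Patch 1∩Patch 3|: x∈[0,3], y∈[2,3] → 3·1 = 3.
|Patch 2∩Patch 3|: x∈[4,5], y∈[2,4] → 1·2 = 2.
|Patch 1∩Patch 2∩Patch 3| = 0.
|Patch 1 ∪ Patch 2 ∪ Patch 3| = 43 − 5 + 0 = 38.00.

38.00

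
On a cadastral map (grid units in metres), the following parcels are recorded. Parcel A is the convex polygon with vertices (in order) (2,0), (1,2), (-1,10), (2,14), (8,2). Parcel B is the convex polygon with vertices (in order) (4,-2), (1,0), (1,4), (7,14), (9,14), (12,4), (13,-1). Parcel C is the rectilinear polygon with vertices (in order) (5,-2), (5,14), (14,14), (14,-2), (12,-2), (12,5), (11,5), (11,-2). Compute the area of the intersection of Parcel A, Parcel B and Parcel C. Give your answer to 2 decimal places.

The intersection is the polygon with vertices (8,2), (5,1), (5,8).
By the shoelace formula its area is 10.50.

10.50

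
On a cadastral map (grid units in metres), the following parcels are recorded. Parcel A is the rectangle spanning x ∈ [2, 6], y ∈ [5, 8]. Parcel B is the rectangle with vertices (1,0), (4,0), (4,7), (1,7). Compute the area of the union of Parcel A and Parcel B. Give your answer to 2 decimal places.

29.00

By inclusion–exclusion:
Individual areas: |Parcel A| = 12, |Parcel B| = 21.
|Parcel A∩Parcel B|: x∈[2,4], y∈[5,7] → 2·2 = 4.
|Parcel A ∪ Parcel B| = 33 − 4 = 29.00.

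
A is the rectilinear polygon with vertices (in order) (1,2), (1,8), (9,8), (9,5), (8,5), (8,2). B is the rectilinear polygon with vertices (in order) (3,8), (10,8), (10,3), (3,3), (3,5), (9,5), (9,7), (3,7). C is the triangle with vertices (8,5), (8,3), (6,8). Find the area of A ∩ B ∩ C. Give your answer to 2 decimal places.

0.93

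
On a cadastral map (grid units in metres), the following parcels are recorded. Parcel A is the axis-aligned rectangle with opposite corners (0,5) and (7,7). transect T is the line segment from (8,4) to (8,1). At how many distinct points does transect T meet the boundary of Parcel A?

0

The segment lies entirely outside Parcel A and never meets its boundary.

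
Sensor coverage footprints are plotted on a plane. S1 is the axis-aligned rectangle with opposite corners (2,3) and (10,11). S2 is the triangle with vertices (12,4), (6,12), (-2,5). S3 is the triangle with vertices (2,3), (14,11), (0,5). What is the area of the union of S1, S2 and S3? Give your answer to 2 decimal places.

By inclusion–exclusion:
Individual areas: |S1| = 64, |S2| = 53, |S3| = 20.
|S1∩S2| = 41.9583.
|S1∩S3| = 15.2381.
|S2∩S3| = 13.2699.
|S1∩S2∩S3| = 11.9952.
|S1 ∪ S2 ∪ S3| = 137 − 70.4663 + 11.9952 = 78.53.

78.53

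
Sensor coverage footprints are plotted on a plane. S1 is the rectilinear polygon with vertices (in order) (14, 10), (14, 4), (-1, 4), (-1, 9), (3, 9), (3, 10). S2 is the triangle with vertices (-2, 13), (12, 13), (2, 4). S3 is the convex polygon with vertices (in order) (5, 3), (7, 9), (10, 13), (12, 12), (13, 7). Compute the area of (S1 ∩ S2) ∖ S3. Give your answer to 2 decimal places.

23.62

|S1 ∩ S2| = 24.5556.
|(S1 ∩ S2) ∩ S3| = 0.9345.
|(S1 ∩ S2) ∖ S3| = 24.5556 − 0.9345 = 23.62.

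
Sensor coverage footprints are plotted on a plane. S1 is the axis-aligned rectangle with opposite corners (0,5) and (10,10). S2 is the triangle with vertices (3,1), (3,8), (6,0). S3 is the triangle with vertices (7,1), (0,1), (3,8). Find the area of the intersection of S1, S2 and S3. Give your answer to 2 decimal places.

1.69

The intersection is the polygon with vertices (3,8), (4.125,5), (3,5).
By the shoelace formula its area is 1.69.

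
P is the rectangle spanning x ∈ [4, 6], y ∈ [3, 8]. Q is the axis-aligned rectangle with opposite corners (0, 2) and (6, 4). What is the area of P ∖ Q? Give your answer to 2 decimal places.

|P∩Q|: x∈[4,6], y∈[3,4] → 2·1 = 2.
|P| = 10.
|P ∖ Q| = |P| − |P∩Q| = 10 − 2 = 8.00.

8.00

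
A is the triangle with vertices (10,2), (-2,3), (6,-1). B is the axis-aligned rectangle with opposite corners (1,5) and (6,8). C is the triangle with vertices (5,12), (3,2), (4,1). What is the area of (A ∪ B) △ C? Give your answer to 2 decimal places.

|A ∪ B| = 35.
|(A ∪ B) ∩ C| = 2.9097.
|(A ∪ B) △ C| = 35 + 6 − 5.8194 = 35.18.

35.18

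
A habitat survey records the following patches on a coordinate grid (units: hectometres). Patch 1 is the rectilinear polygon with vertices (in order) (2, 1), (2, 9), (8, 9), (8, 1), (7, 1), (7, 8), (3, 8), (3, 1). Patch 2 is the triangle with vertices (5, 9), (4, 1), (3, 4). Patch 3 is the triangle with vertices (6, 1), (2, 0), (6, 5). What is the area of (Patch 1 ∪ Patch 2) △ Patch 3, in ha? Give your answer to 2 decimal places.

32.45

|Patch 1 ∪ Patch 2| = 25.3625.
|(Patch 1 ∪ Patch 2) ∩ Patch 3| = 0.4564.
|(Patch 1 ∪ Patch 2) △ Patch 3| = 25.3625 + 8 − 0.9127 = 32.45.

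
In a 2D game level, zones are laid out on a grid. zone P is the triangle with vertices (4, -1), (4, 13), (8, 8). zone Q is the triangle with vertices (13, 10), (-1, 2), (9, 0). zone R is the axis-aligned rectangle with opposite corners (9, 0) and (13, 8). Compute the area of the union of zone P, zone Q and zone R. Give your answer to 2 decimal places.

91.87

By inclusion–exclusion:
Individual areas: |zone P| = 28, |zone Q| = 54, |zone R| = 32.
|zone P∩zone Q| = 9.4025.
|zone P∩zone R| = 0.
|zone Q∩zone R| = 12.7286.
|zone P∩zone Q∩zone R| = 0.
|zone P ∪ zone Q ∪ zone R| = 114 − 22.1311 + 0 = 91.87.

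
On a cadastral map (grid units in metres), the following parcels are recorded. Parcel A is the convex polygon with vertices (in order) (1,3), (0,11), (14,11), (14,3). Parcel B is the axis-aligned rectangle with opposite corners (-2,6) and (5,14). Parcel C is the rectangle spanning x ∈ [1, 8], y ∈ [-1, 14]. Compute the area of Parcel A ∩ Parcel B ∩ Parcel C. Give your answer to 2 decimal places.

The intersection is the polygon with vertices (5,11), (5,6), (1,6), (1,11).
By the shoelace formula its area is 20.00.

20.00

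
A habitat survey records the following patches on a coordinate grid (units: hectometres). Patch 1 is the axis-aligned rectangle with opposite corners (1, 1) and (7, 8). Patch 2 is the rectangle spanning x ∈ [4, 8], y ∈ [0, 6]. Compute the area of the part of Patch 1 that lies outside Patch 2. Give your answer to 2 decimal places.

27.00

|Patch 1∩Patch 2|: x∈[4,7], y∈[1,6] → 3·5 = 15.
|Patch 1| = 42.
|Patch 1 ∖ Patch 2| = |Patch 1| − |Patch 1∩Patch 2| = 42 − 15 = 27.00.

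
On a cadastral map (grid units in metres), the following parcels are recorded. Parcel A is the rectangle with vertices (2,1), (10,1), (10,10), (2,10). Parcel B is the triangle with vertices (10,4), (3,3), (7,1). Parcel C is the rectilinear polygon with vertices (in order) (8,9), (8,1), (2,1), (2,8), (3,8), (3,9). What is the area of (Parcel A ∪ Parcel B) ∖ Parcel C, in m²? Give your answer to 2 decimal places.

25.00

|Parcel A ∪ Parcel B| = 72.
|(Parcel A ∪ Parcel B) ∩ Parcel C| = 47.
|(Parcel A ∪ Parcel B) ∖ Parcel C| = 72 − 47 = 25.00.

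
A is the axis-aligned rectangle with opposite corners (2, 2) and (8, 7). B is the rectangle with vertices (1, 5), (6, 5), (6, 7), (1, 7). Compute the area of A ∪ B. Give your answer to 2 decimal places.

By inclusion–exclusion:
Individual areas: |A| = 30, |B| = 10.
|A∩B|: x∈[2,6], y∈[5,7] → 4·2 = 8.
|A ∪ B| = 40 − 8 = 32.00.

32.00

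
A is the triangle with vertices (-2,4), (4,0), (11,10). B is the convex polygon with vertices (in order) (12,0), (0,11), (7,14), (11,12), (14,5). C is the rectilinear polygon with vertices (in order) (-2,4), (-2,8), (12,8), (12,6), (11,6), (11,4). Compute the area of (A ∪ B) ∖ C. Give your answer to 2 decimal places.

87.42

|A ∪ B| = 125.6576.
|(A ∪ B) ∩ C| = 38.2394.
|(A ∪ B) ∖ C| = 125.6576 − 38.2394 = 87.42.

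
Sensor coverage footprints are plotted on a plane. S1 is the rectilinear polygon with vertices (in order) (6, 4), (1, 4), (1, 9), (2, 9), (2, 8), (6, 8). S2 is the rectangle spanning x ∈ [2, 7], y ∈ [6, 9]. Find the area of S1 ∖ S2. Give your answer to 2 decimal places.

13.00

|S1| = 21, |S1∩S2| = 8.
|S1 ∖ S2| = |S1| − |S1∩S2| = 21 − 8 = 13.00.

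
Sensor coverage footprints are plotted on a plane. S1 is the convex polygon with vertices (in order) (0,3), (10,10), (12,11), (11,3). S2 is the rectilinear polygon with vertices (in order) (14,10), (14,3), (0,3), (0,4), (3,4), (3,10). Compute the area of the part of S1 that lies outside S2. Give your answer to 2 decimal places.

1.80

|S1| = 46, |S1∩S2| = 44.1982.
|S1 ∖ S2| = |S1| − |S1∩S2| = 46 − 44.1982 = 1.80.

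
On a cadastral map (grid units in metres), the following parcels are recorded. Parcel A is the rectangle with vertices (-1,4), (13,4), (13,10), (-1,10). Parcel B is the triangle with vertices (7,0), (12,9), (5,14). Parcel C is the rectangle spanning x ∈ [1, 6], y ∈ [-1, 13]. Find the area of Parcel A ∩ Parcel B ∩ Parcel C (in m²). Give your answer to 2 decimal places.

The intersection is the polygon with vertices (5.571,10), (6,10), (6,7).
By the shoelace formula its area is 0.64.

0.64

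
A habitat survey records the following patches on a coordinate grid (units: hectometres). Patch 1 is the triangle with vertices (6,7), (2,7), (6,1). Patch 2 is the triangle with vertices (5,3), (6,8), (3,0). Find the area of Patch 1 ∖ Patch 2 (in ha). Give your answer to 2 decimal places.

10.00

|Patch 1| = 12, |Patch 1∩Patch 2| = 2.0008.
|Patch 1 ∖ Patch 2| = |Patch 1| − |Patch 1∩Patch 2| = 12 − 2.0008 = 10.00.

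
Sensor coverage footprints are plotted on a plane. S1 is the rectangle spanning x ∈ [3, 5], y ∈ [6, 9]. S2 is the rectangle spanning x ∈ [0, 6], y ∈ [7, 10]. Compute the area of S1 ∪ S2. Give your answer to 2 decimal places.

By inclusion–exclusion:
Individual areas: |S1| = 6, |S2| = 18.
|S1∩S2|: x∈[3,5], y∈[7,9] → 2·2 = 4.
|S1 ∪ S2| = 24 − 4 = 20.00.

20.00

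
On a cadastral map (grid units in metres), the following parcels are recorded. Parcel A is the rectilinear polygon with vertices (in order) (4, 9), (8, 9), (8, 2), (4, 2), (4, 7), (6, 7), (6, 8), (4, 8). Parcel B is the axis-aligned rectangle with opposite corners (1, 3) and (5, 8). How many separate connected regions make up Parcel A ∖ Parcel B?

1

Parcel A ∖ Parcel B is a single connected region.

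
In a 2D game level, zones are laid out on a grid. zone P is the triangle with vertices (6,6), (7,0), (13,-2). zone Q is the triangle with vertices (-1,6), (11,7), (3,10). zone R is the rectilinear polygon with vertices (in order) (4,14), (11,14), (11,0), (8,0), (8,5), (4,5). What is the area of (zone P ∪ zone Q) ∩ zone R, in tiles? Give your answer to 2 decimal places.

17.58

|zone P ∪ zone Q| = 39.
|(zone P ∪ zone Q) ∩ zone R| = 17.58.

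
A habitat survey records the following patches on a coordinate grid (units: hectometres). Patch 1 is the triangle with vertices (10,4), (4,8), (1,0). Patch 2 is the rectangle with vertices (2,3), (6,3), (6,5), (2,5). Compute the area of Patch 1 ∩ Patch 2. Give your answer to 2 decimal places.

7.00

The intersection is the polygon with vertices (2.875,5), (6,5), (6,3), (2.125,3).
By the shoelace formula its area is 7.00.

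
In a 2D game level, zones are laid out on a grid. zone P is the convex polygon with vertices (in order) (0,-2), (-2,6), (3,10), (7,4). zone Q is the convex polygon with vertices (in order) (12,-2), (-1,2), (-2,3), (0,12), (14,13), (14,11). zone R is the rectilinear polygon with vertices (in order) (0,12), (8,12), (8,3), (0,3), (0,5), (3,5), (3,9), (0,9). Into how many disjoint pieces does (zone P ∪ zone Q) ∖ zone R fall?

1

(zone P ∪ zone Q) ∖ zone R is a single connected region.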